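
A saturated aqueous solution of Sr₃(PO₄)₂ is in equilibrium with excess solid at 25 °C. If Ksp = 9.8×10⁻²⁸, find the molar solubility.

Sr₃(PO₄)₂(s) ⇌ 3 Sr²⁺(aq) + 2 PO₄³⁻(aq)
Let s be the molar solubility. Then [Sr²⁺] = 3s and [PO₄³⁻] = 2s.
Ksp = [Sr²⁺]^3[PO₄³⁻]^2 = (3s)^3 · (2s)^2 = 108s^5
108s^5 = 9.8×10⁻²⁸  ⇒  s^5 = 9.1×10⁻³⁰
Taking the 5th root, s = 1.6×10⁻⁶ mol L⁻¹.

1.6×10⁻⁶ M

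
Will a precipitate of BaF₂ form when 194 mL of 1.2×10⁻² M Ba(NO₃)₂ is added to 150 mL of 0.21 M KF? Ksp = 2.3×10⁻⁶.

Yes

The combined volume is 344 mL.
[Ba²⁺] = (1.2×10⁻²)(194)/344 = 6.8×10⁻³ M
[F⁻] = (0.21)(150)/344 = 9.2×10⁻² M
Q = [Ba²⁺][F⁻]^2 = 5.7×10⁻⁵
Because Q > Ksp (5.7×10⁻⁵ vs 2.3×10⁻⁶), a precipitate of BaF₂ forms.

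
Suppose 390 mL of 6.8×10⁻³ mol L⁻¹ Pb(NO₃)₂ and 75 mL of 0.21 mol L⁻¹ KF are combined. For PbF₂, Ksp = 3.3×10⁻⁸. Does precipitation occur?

The combined volume is 465 mL.
[Pb²⁺] = (6.8×10⁻³)(390)/465 = 5.7×10⁻³ mol L⁻¹
[F⁻] = (0.21)(75)/465 = 3.4×10⁻² mol L⁻¹
Q = [Pb²⁺][F⁻]^2 = 6.5×10⁻⁶
Because Q > Ksp (6.5×10⁻⁶ vs 3.3×10⁻⁸), a precipitate of PbF₂ forms.

Yes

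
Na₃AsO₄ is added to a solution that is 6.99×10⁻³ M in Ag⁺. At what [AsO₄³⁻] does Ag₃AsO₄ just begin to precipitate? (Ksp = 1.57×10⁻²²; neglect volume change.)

The threshold for precipitation is Q = Ksp.
Ag₃AsO₄(s) ⇌ 3 Ag⁺(aq) + AsO₄³⁻(aq)
Ksp = [Ag⁺]^3[AsO₄³⁻] = [AsO₄³⁻](6.99×10⁻³)^3
[AsO₄³⁻] = 1.57×10⁻²² / (6.99×10⁻³)^3 = 4.60×10⁻¹⁶
[AsO₄³⁻] = 4.60×10⁻¹⁶ M

4.60×10⁻¹⁶ M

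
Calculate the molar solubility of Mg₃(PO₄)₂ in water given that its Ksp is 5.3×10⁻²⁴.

8.7×10⁻⁶ M

Mg₃(PO₄)₂(s) ⇌ 3 Mg²⁺(aq) + 2 PO₄³⁻(aq)
Call the molar solubility s, so that [Mg²⁺] = 3s and [PO₄³⁻] = 2s.
Ksp = [Mg²⁺]^3[PO₄³⁻]^2 = (3s)^3 · (2s)^2 = 108s^5
108s^5 = 5.3×10⁻²⁴  ⇒  s^5 = 4.9×10⁻²⁶
Taking the 5th root, s = 8.7×10⁻⁶ mol L⁻¹.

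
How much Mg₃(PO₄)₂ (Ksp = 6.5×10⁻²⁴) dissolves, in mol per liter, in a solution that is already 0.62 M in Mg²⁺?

Mg₃(PO₄)₂(s) ⇌ 3 Mg²⁺(aq) + 2 PO₄³⁻(aq)
The solution already contains Mg²⁺ at 0.62 M. Let s be the molar solubility of Mg₃(PO₄)₂.
[Mg²⁺] ≈ 0.62 M (common ion dominates); [PO₄³⁻] = 2s.
Ksp = [Mg²⁺]^3[PO₄³⁻]^2 = (0.62)^3(2s)^2
(2s)^2 = 6.5×10⁻²⁴ / (0.62)^3 = 2.7×10⁻²³
s = 2.6×10⁻¹² M

2.6×10⁻¹² M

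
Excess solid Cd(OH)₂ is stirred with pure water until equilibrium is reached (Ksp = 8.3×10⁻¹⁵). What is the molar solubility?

Cd(OH)₂(s) ⇌ Cd²⁺(aq) + 2 OH⁻(aq)
Let s be the molar solubility. Then [Cd²⁺] = s and [OH⁻] = 2s.
Ksp = [Cd²⁺][OH⁻]^2 = s · (2s)^2 = 4s^3
4s^3 = 8.3×10⁻¹⁵  ⇒  s^3 = 2.1×10⁻¹⁵
s = 1.3×10⁻⁵ mol L⁻¹

1.3×10⁻⁵ M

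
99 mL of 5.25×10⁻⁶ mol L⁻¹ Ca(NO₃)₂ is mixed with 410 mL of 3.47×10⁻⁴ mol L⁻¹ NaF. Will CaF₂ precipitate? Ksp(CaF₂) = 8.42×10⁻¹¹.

No

After mixing, V = 99 mL + 410 mL = 509 mL.
[Ca²⁺] = (5.25×10⁻⁶)(99)/509 = 1.02×10⁻⁶ mol L⁻¹
[F⁻] = (3.47×10⁻⁴)(410)/509 = 2.80×10⁻⁴ mol L⁻¹
Q = [Ca²⁺][F⁻]^2 = 7.98×10⁻¹⁴
Q < Ksp (7.98×10⁻¹⁴ vs 8.42×10⁻¹¹); the solution remains unsaturated and no precipitate forms.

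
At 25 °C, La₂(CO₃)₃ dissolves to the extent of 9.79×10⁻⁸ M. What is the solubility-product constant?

La₂(CO₃)₃(s) ⇌ 2 La³⁺(aq) + 3 CO₃²⁻(aq)
With molar solubility s: [La³⁺] = 2s, [CO₃²⁻] = 3s.
Ksp = [La³⁺]^2[CO₃²⁻]^3 = (2s)^2 · (3s)^3 = 108s^5
Ksp = 108 × (9.79×10⁻⁸)^5 = 9.71×10⁻³⁴

Ksp = 9.71×10⁻³⁴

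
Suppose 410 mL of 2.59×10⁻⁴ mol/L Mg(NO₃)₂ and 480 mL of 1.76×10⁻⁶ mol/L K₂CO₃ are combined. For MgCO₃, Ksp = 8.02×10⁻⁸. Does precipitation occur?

No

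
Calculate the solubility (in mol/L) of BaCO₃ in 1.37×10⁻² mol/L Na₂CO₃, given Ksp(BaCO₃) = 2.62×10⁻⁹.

BaCO₃(s) ⇌ Ba²⁺(aq) + CO₃²⁻(aq)
The solution already contains CO₃²⁻ at 1.37×10⁻² mol/L. Let s be the molar solubility of BaCO₃.
[CO₃²⁻] ≈ 1.37×10⁻² mol/L (common ion dominates); [Ba²⁺] = s.
Ksp = [Ba²⁺][CO₃²⁻] = s(1.37×10⁻²)
s = 2.62×10⁻⁹ / (1.37×10⁻²) = 1.91×10⁻⁷
s = 1.91×10⁻⁷ mol/L

1.91×10⁻⁷ M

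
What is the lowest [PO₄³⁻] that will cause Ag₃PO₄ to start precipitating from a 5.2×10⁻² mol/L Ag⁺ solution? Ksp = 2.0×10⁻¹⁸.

Precipitation of each salt begins when its ion product equals Ksp.
Ag₃PO₄(s) ⇌ 3 Ag⁺(aq) + PO₄³⁻(aq)
Ksp = [Ag⁺]^3[PO₄³⁻] = [PO₄³⁻](5.2×10⁻²)^3
[PO₄³⁻] = 2.0×10⁻¹⁸ / (5.2×10⁻²)^3 = 1.4×10⁻¹⁴
[PO₄³⁻] = 1.4×10⁻¹⁴ mol/L

1.4×10⁻¹⁴ M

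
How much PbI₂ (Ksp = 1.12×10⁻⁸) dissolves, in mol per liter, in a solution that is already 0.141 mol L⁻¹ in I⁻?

5.63×10⁻⁷ M

PbI₂(s) ⇌ Pb²⁺(aq) + 2 I⁻(aq)
Let s be the solubility of PbI₂ here. The common ion gives [I⁻] ≈ 0.141 mol L⁻¹, and [Pb²⁺] = s.
Ksp = [Pb²⁺][I⁻]^2 = s(0.141)^2
s = 1.12×10⁻⁸ / (0.141)^2 = 5.63×10⁻⁷
s = 5.63×10⁻⁷ mol L⁻¹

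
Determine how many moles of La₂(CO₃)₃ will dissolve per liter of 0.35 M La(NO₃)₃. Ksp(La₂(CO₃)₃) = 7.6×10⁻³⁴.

6.1×10⁻¹² M

La₂(CO₃)₃(s) ⇌ 2 La³⁺(aq) + 3 CO₃²⁻(aq)
The solution already contains La³⁺ at 0.35 M. Let s be the molar solubility of La₂(CO₃)₃.
[La³⁺] ≈ 0.35 M (common ion dominates); [CO₃²⁻] = 3s.
Ksp = [La³⁺]^2[CO₃²⁻]^3 = (0.35)^2(3s)^3
(3s)^3 = 7.6×10⁻³⁴ / (0.35)^2 = 6.2×10⁻³³
s = 6.1×10⁻¹² M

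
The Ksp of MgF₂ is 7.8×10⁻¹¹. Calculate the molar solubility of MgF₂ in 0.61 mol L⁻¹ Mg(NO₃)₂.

5.7×10⁻⁶ M

MgF₂(s) ⇌ Mg²⁺(aq) + 2 F⁻(aq)
Let s be the solubility of MgF₂ here. The common ion gives [Mg²⁺] ≈ 0.61 mol L⁻¹, and [F⁻] = 2s.
Ksp = [Mg²⁺][F⁻]^2 = (0.61)(2s)^2
(2s)^2 = 7.8×10⁻¹¹ / (0.61) = 1.3×10⁻¹⁰
s = 5.7×10⁻⁶ mol L⁻¹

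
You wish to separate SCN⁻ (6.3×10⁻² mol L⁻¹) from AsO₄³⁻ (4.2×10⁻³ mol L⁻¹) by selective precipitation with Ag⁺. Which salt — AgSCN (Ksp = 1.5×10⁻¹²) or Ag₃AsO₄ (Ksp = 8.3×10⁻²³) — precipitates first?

The threshold for precipitation is Q = Ksp.
For AgSCN: [Ag⁺] = (Ksp/[SCN⁻]) = 2.4×10⁻¹¹ mol L⁻¹
For Ag₃AsO₄: [Ag⁺] = (Ksp/[AsO₄³⁻])^(1/3) = 2.7×10⁻⁷ mol L⁻¹
The smaller threshold [Ag⁺] is reached first, so AgSCN precipitates first.

AgSCN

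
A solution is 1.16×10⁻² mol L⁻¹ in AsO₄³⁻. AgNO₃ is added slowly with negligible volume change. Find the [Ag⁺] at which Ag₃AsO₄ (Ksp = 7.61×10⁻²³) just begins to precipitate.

Precipitation begins when Q = Ksp.
Ag₃AsO₄(s) ⇌ 3 Ag⁺(aq) + AsO₄³⁻(aq)
Ksp = [Ag⁺]^3[AsO₄³⁻] = [Ag⁺]^3(1.16×10⁻²)
[Ag⁺]^3 = 7.61×10⁻²³ / (1.16×10⁻²) = 6.56×10⁻²¹
[Ag⁺] = 1.87×10⁻⁷ mol L⁻¹

1.87×10⁻⁷ M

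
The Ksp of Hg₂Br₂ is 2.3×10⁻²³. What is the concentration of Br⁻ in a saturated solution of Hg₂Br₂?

Hg₂Br₂(s) ⇌ Hg₂²⁺(aq) + 2 Br⁻(aq)
For each mole of Hg₂Br₂ that dissolves per liter, [Hg₂²⁺] = s and [Br⁻] = 2s; let s denote this solubility.
Ksp = [Hg₂²⁺][Br⁻]^2 = s · (2s)^2 = 4s^3 = 2.3×10⁻²³
s = 1.8×10⁻⁸ mol L⁻¹
[Br⁻] = 2s = 3.6×10⁻⁸ mol L⁻¹

3.6×10⁻⁸ M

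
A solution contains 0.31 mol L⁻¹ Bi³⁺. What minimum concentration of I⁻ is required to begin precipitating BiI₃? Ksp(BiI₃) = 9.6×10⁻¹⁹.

1.5×10⁻⁶ M

Precipitation of each salt begins when its ion product equals Ksp.
BiI₃(s) ⇌ Bi³⁺(aq) + 3 I⁻(aq)
Ksp = [Bi³⁺][I⁻]^3 = [I⁻]^3(0.31)
[I⁻]^3 = 9.6×10⁻¹⁹ / (0.31) = 3.1×10⁻¹⁸
[I⁻] = 1.5×10⁻⁶ mol L⁻¹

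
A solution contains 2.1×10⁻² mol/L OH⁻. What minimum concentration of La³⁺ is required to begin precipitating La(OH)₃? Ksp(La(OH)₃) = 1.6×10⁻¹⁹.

Each salt precipitates once Q = Ksp for that salt.
La(OH)₃(s) ⇌ La³⁺(aq) + 3 OH⁻(aq)
Ksp = [La³⁺][OH⁻]^3 = [La³⁺](2.1×10⁻²)^3
[La³⁺] = 1.6×10⁻¹⁹ / (2.1×10⁻²)^3 = 1.7×10⁻¹⁴
[La³⁺] = 1.7×10⁻¹⁴ mol/L

1.7×10⁻¹⁴ M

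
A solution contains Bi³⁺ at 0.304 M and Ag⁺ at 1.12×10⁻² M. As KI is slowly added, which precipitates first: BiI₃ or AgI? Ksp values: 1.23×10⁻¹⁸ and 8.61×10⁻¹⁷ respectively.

Each salt precipitates once Q = Ksp for that salt.
For BiI₃: [I⁻] = (Ksp/[Bi³⁺])^(1/3) = 1.59×10⁻⁶ M
For AgI: [I⁻] = (Ksp/[Ag⁺]) = 7.69×10⁻¹⁵ M
AgI requires the lower [I⁻], so it precipitates first.

AgI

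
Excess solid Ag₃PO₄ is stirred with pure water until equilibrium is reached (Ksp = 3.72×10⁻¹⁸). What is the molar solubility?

1.93×10⁻⁵ M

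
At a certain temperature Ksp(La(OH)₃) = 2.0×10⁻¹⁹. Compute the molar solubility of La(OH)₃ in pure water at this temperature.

La(OH)₃(s) ⇌ La³⁺(aq) + 3 OH⁻(aq)
If s mol/L of La(OH)₃ dissolves, [La³⁺] = s and [OH⁻] = 3s.
Ksp = [La³⁺][OH⁻]^3 = s · (3s)^3 = 27s^4
27s^4 = 2.0×10⁻¹⁹  ⇒  s^4 = 7.4×10⁻²¹
s = (7.4×10⁻²¹)^(1/4) = 9.3×10⁻⁶ M

9.3×10⁻⁶ M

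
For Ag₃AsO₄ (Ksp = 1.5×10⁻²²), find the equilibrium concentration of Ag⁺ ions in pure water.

4.6×10⁻⁶ M

Ag₃AsO₄(s) ⇌ 3 Ag⁺(aq) + AsO₄³⁻(aq)
If s mol/L of Ag₃AsO₄ dissolves, [Ag⁺] = 3s and [AsO₄³⁻] = s.
Ksp = [Ag⁺]^3[AsO₄³⁻] = (3s)^3 · s = 27s^4 = 1.5×10⁻²²
s = 1.5×10⁻⁶ M
[Ag⁺] = 3s = 4.6×10⁻⁶ M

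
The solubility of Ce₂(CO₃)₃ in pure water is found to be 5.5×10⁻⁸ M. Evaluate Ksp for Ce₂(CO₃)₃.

Ksp = 5.4×10⁻³⁵

Ce₂(CO₃)₃(s) ⇌ 2 Ce³⁺(aq) + 3 CO₃²⁻(aq)
If s mol/L of Ce₂(CO₃)₃ dissolves, [Ce³⁺] = 2s and [CO₃²⁻] = 3s.
Ksp = [Ce³⁺]^2[CO₃²⁻]^3 = (2s)^2 · (3s)^3 = 108s^5
Ksp = 108 × (5.5×10⁻⁸)^5 = 5.4×10⁻³⁵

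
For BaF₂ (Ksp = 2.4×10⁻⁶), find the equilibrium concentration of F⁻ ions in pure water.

1.7×10⁻² M

BaF₂(s) ⇌ Ba²⁺(aq) + 2 F⁻(aq)
With molar solubility s: [Ba²⁺] = s, [F⁻] = 2s.
Ksp = [Ba²⁺][F⁻]^2 = s · (2s)^2 = 4s^3 = 2.4×10⁻⁶
s = 8.4×10⁻³ mol L⁻¹
[F⁻] = 2s = 1.7×10⁻² mol L⁻¹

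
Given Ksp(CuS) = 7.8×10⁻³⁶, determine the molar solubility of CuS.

CuS(s) ⇌ Cu²⁺(aq) + S²⁻(aq)
Let s be the molar solubility. Then [Cu²⁺] = s and [S²⁻] = s.
Ksp = [Cu²⁺][S²⁻] = s · s = s^2
s^2 = 7.8×10⁻³⁶
s = (7.8×10⁻³⁶)^(1/2) = 2.8×10⁻¹⁸ M

2.8×10⁻¹⁸ M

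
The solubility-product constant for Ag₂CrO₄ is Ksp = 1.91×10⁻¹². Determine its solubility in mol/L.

7.82×10⁻⁵ M

Ag₂CrO₄(s) ⇌ 2 Ag⁺(aq) + CrO₄²⁻(aq)
For each mole of Ag₂CrO₄ that dissolves per liter, [Ag⁺] = 2s and [CrO₄²⁻] = s; let s denote this solubility.
Ksp = [Ag⁺]^2[CrO₄²⁻] = (2s)^2 · s = 4s^3
4s^3 = 1.91×10⁻¹²  ⇒  s^3 = 4.78×10⁻¹³
s = (4.78×10⁻¹³)^(1/3) = 7.82×10⁻⁵ mol L⁻¹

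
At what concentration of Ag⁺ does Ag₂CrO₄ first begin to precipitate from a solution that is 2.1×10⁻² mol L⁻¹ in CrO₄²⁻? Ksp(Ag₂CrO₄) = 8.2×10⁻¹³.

6.2×10⁻⁶ M

Each salt precipitates once Q = Ksp for that salt.
Ag₂CrO₄(s) ⇌ 2 Ag⁺(aq) + CrO₄²⁻(aq)
Ksp = [Ag⁺]^2[CrO₄²⁻] = [Ag⁺]^2(2.1×10⁻²)
[Ag⁺]^2 = 8.2×10⁻¹³ / (2.1×10⁻²) = 3.9×10⁻¹¹
[Ag⁺] = 6.2×10⁻⁶ mol L⁻¹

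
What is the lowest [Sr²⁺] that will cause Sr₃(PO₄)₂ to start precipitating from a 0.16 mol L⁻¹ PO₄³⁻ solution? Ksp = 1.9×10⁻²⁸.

2.0×10⁻⁹ M

Precipitation begins when Q = Ksp.
Sr₃(PO₄)₂(s) ⇌ 3 Sr²⁺(aq) + 2 PO₄³⁻(aq)
Ksp = [Sr²⁺]^3[PO₄³⁻]^2 = [Sr²⁺]^3(0.16)^2
[Sr²⁺]^3 = 1.9×10⁻²⁸ / (0.16)^2 = 7.4×10⁻²⁷
[Sr²⁺] = 2.0×10⁻⁹ mol L⁻¹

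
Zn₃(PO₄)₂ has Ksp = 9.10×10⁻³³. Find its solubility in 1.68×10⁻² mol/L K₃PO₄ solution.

Zn₃(PO₄)₂(s) ⇌ 3 Zn²⁺(aq) + 2 PO₄³⁻(aq)
With PO₄³⁻ already at 1.68×10⁻² mol/L and s small, take [PO₄³⁻] ≈ 1.68×10⁻² mol/L and [Zn²⁺] = 3s.
Ksp = [Zn²⁺]^3[PO₄³⁻]^2 = (3s)^3(1.68×10⁻²)^2
(3s)^3 = 9.10×10⁻³³ / (1.68×10⁻²)^2 = 3.22×10⁻²⁹
s = 1.06×10⁻¹⁰ mol/L

1.06×10⁻¹⁰ M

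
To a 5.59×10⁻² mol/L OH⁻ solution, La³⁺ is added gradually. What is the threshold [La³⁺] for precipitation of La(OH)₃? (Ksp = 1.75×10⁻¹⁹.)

1.00×10⁻¹⁵ M

Precipitation of each salt begins when its ion product equals Ksp.
La(OH)₃(s) ⇌ La³⁺(aq) + 3 OH⁻(aq)
Ksp = [La³⁺][OH⁻]^3 = [La³⁺](5.59×10⁻²)^3
[La³⁺] = 1.75×10⁻¹⁹ / (5.59×10⁻²)^3 = 1.00×10⁻¹⁵
[La³⁺] = 1.00×10⁻¹⁵ mol/L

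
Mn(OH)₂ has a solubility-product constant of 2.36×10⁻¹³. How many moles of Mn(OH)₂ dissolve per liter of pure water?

3.89×10⁻⁵ M

Mn(OH)₂(s) ⇌ Mn²⁺(aq) + 2 OH⁻(aq)
Call the molar solubility s, so that [Mn²⁺] = s and [OH⁻] = 2s.
Ksp = [Mn²⁺][OH⁻]^2 = s · (2s)^2 = 4s^3
4s^3 = 2.36×10⁻¹³  ⇒  s^3 = 5.90×10⁻¹⁴
s = 3.89×10⁻⁵ mol/L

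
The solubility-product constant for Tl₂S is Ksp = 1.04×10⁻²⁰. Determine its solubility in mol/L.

1.38×10⁻⁷ M

Tl₂S(s) ⇌ 2 Tl⁺(aq) + S²⁻(aq)
For each mole of Tl₂S that dissolves per liter, [Tl⁺] = 2s and [S²⁻] = s; let s denote this solubility.
Ksp = [Tl⁺]^2[S²⁻] = (2s)^2 · s = 4s^3
4s^3 = 1.04×10⁻²⁰  ⇒  s^3 = 2.60×10⁻²¹
Taking the 3rd root, s = 1.38×10⁻⁷ mol/L.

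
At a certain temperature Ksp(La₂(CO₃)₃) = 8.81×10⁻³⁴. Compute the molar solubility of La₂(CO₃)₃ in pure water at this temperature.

9.60×10⁻⁸ M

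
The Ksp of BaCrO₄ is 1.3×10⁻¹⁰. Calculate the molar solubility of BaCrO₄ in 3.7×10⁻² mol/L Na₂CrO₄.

3.5×10⁻⁹ M

BaCrO₄(s) ⇌ Ba²⁺(aq) + CrO₄²⁻(aq)
With CrO₄²⁻ already at 3.7×10⁻² mol/L and s small, take [CrO₄²⁻] ≈ 3.7×10⁻² mol/L and [Ba²⁺] = s.
Ksp = [Ba²⁺][CrO₄²⁻] = s(3.7×10⁻²)
s = 1.3×10⁻¹⁰ / (3.7×10⁻²) = 3.5×10⁻⁹
s = 3.5×10⁻⁹ mol/L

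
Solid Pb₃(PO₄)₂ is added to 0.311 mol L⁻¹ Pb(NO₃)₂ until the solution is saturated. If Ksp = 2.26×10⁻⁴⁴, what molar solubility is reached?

4.33×10⁻²² M

Pb₃(PO₄)₂(s) ⇌ 3 Pb²⁺(aq) + 2 PO₄³⁻(aq)
With Pb²⁺ already at 0.311 mol L⁻¹ and s small, take [Pb²⁺] ≈ 0.311 mol L⁻¹ and [PO₄³⁻] = 2s.
Ksp = [Pb²⁺]^3[PO₄³⁻]^2 = (0.311)^3(2s)^2
(2s)^2 = 2.26×10⁻⁴⁴ / (0.311)^3 = 7.51×10⁻⁴³
s = 4.33×10⁻²² mol L⁻¹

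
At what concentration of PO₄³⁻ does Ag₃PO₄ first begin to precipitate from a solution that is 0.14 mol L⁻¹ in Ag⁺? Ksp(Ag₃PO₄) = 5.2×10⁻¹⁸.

1.9×10⁻¹⁵ M

The threshold for precipitation is Q = Ksp.
Ag₃PO₄(s) ⇌ 3 Ag⁺(aq) + PO₄³⁻(aq)
Ksp = [Ag⁺]^3[PO₄³⁻] = [PO₄³⁻](0.14)^3
[PO₄³⁻] = 5.2×10⁻¹⁸ / (0.14)^3 = 1.9×10⁻¹⁵
[PO₄³⁻] = 1.9×10⁻¹⁵ mol L⁻¹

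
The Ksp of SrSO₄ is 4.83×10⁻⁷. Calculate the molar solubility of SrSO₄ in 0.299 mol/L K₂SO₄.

SrSO₄(s) ⇌ Sr²⁺(aq) + SO₄²⁻(aq)
The solution already contains SO₄²⁻ at 0.299 mol/L. Let s be the molar solubility of SrSO₄.
[SO₄²⁻] ≈ 0.299 mol/L (common ion dominates); [Sr²⁺] = s.
Ksp = [Sr²⁺][SO₄²⁻] = s(0.299)
s = 4.83×10⁻⁷ / (0.299) = 1.62×10⁻⁶
s = 1.62×10⁻⁶ mol/L

1.62×10⁻⁶ M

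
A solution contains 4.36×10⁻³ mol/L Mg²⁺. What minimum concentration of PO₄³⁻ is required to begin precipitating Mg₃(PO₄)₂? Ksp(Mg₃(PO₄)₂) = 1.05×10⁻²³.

The threshold for precipitation is Q = Ksp.
Mg₃(PO₄)₂(s) ⇌ 3 Mg²⁺(aq) + 2 PO₄³⁻(aq)
Ksp = [Mg²⁺]^3[PO₄³⁻]^2 = [PO₄³⁻]^2(4.36×10⁻³)^3
[PO₄³⁻]^2 = 1.05×10⁻²³ / (4.36×10⁻³)^3 = 1.27×10⁻¹⁶
[PO₄³⁻] = 1.13×10⁻⁸ mol/L

1.13×10⁻⁸ M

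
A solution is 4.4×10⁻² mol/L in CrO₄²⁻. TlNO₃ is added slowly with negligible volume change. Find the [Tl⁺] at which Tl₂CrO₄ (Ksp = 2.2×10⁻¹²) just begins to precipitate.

7.1×10⁻⁶ M

Precipitation of each salt begins when its ion product equals Ksp.
Tl₂CrO₄(s) ⇌ 2 Tl⁺(aq) + CrO₄²⁻(aq)
Ksp = [Tl⁺]^2[CrO₄²⁻] = [Tl⁺]^2(4.4×10⁻²)
[Tl⁺]^2 = 2.2×10⁻¹² / (4.4×10⁻²) = 5.0×10⁻¹¹
[Tl⁺] = 7.1×10⁻⁶ mol/L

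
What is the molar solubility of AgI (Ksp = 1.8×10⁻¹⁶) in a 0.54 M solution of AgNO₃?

AgI(s) ⇌ Ag⁺(aq) + I⁻(aq)
Ag⁺ is already present at 0.54 M. If s mol/L of AgI dissolves, [I⁻] = s while [Ag⁺] ≈ 0.54 M.
Ksp = [Ag⁺][I⁻] = (0.54)s
s = 1.8×10⁻¹⁶ / (0.54) = 3.3×10⁻¹⁶
s = 3.3×10⁻¹⁶ M

3.3×10⁻¹⁶ M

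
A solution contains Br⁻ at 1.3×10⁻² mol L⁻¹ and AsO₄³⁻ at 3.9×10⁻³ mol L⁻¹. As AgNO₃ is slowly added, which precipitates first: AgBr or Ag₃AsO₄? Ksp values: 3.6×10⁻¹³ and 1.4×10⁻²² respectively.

Each salt precipitates once Q = Ksp for that salt.
For AgBr: [Ag⁺] = (Ksp/[Br⁻]) = 2.8×10⁻¹¹ mol L⁻¹
For Ag₃AsO₄: [Ag⁺] = (Ksp/[AsO₄³⁻])^(1/3) = 3.3×10⁻⁷ mol L⁻¹
The smaller threshold [Ag⁺] is reached first, so AgBr precipitates first.

AgBr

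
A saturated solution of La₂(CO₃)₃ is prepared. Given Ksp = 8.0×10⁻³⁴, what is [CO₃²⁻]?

2.8×10⁻⁷ M

La₂(CO₃)₃(s) ⇌ 2 La³⁺(aq) + 3 CO₃²⁻(aq)
For each mole of La₂(CO₃)₃ that dissolves per liter, [La³⁺] = 2s and [CO₃²⁻] = 3s; let s denote this solubility.
Ksp = [La³⁺]^2[CO₃²⁻]^3 = (2s)^2 · (3s)^3 = 108s^5 = 8.0×10⁻³⁴
s = 9.4×10⁻⁸ mol/L
[CO₃²⁻] = 3s = 2.8×10⁻⁷ mol/L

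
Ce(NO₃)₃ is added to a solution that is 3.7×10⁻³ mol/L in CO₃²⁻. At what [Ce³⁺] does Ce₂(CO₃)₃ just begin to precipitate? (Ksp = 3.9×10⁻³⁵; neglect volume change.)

2.8×10⁻¹⁴ M

Precipitation of each salt begins when its ion product equals Ksp.
Ce₂(CO₃)₃(s) ⇌ 2 Ce³⁺(aq) + 3 CO₃²⁻(aq)
Ksp = [Ce³⁺]^2[CO₃²⁻]^3 = [Ce³⁺]^2(3.7×10⁻³)^3
[Ce³⁺]^2 = 3.9×10⁻³⁵ / (3.7×10⁻³)^3 = 7.7×10⁻²⁸
[Ce³⁺] = 2.8×10⁻¹⁴ mol/L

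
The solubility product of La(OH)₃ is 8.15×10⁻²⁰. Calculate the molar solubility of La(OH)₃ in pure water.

7.41×10⁻⁶ M

La(OH)₃(s) ⇌ La³⁺(aq) + 3 OH⁻(aq)
With molar solubility s: [La³⁺] = s, [OH⁻] = 3s.
Ksp = [La³⁺][OH⁻]^3 = s · (3s)^3 = 27s^4
27s^4 = 8.15×10⁻²⁰  ⇒  s^4 = 3.02×10⁻²¹
Taking the 4th root, s = 7.41×10⁻⁶ M.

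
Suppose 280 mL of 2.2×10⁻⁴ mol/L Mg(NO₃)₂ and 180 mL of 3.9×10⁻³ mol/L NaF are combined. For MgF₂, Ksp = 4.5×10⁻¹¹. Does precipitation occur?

After mixing, V = 280 mL + 180 mL = 460 mL.
[Mg²⁺] = (2.2×10⁻⁴)(280)/460 = 1.3×10⁻⁴ mol/L
[F⁻] = (3.9×10⁻³)(180)/460 = 1.5×10⁻³ mol/L
Q = [Mg²⁺][F⁻]^2 = 3.1×10⁻¹⁰
Q = 3.1×10⁻¹⁰ > Ksp = 4.5×10⁻¹¹, so the solution is supersaturated and MgF₂ precipitates.

Yes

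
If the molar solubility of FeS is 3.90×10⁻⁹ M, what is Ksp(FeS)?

Ksp = 1.52×10⁻¹⁷

FeS(s) ⇌ Fe²⁺(aq) + S²⁻(aq)
With molar solubility s: [Fe²⁺] = s, [S²⁻] = s.
Ksp = [Fe²⁺][S²⁻] = s · s = s^2
Ksp = (3.90×10⁻⁹)^2 = 1.52×10⁻¹⁷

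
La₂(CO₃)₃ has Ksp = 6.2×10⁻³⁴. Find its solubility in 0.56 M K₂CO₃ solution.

3.0×10⁻¹⁷ M

La₂(CO₃)₃(s) ⇌ 2 La³⁺(aq) + 3 CO₃²⁻(aq)
Let s be the solubility of La₂(CO₃)₃ here. The common ion gives [CO₃²⁻] ≈ 0.56 M, and [La³⁺] = 2s.
Ksp = [La³⁺]^2[CO₃²⁻]^3 = (2s)^2(0.56)^3
(2s)^2 = 6.2×10⁻³⁴ / (0.56)^3 = 3.5×10⁻³³
s = 3.0×10⁻¹⁷ M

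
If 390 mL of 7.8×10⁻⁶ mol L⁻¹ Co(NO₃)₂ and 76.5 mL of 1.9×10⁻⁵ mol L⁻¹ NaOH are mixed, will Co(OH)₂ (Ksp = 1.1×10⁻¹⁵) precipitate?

No

The combined volume is 466.5 mL.
[Co²⁺] = (7.8×10⁻⁶)(390)/466.5 = 6.5×10⁻⁶ mol L⁻¹
[OH⁻] = (1.9×10⁻⁵)(76.5)/466.5 = 3.1×10⁻⁶ mol L⁻¹
Q = [Co²⁺][OH⁻]^2 = 6.3×10⁻¹⁷
Q = 6.3×10⁻¹⁷ < Ksp = 1.1×10⁻¹⁵, so the solution is unsaturated and no precipitate forms.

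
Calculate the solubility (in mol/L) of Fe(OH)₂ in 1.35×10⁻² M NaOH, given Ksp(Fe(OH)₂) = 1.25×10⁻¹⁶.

Fe(OH)₂(s) ⇌ Fe²⁺(aq) + 2 OH⁻(aq)
With OH⁻ already at 1.35×10⁻² M and s small, take [OH⁻] ≈ 1.35×10⁻² M and [Fe²⁺] = s.
Ksp = [Fe²⁺][OH⁻]^2 = s(1.35×10⁻²)^2
s = 1.25×10⁻¹⁶ / (1.35×10⁻²)^2 = 6.86×10⁻¹³
s = 6.86×10⁻¹³ M

6.86×10⁻¹³ M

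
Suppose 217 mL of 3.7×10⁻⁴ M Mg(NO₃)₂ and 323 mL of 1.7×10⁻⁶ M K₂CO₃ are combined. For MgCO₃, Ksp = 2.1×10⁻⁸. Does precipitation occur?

No

Total volume after mixing = 217 + 323 = 540 mL.
[Mg²⁺] = (3.7×10⁻⁴)(217)/540 = 1.5×10⁻⁴ M
[CO₃²⁻] = (1.7×10⁻⁶)(323)/540 = 1.0×10⁻⁶ M
Q = [Mg²⁺][CO₃²⁻] = 1.5×10⁻¹⁰
Since Q (1.5×10⁻¹⁰) is less than Ksp (2.1×10⁻⁸), no MgCO₃ precipitates.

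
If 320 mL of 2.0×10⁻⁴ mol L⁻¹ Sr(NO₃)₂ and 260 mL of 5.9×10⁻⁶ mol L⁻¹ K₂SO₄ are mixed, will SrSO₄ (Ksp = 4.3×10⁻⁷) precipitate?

No

The combined volume is 580 mL.
[Sr²⁺] = (2.0×10⁻⁴)(320)/580 = 1.1×10⁻⁴ mol L⁻¹
[SO₄²⁻] = (5.9×10⁻⁶)(260)/580 = 2.6×10⁻⁶ mol L⁻¹
Q = [Sr²⁺][SO₄²⁻] = 2.9×10⁻¹⁰
Q = 2.9×10⁻¹⁰ < Ksp = 4.3×10⁻⁷, so the solution is unsaturated and no precipitate forms.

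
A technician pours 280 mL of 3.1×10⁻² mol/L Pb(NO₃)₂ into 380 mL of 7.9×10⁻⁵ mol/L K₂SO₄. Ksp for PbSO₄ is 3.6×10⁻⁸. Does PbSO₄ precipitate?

Yes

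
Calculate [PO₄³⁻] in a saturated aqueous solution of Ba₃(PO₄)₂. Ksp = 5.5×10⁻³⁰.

1.1×10⁻⁶ M

Ba₃(PO₄)₂(s) ⇌ 3 Ba²⁺(aq) + 2 PO₄³⁻(aq)
For each mole of Ba₃(PO₄)₂ that dissolves per liter, [Ba²⁺] = 3s and [PO₄³⁻] = 2s; let s denote this solubility.
Ksp = [Ba²⁺]^3[PO₄³⁻]^2 = (3s)^3 · (2s)^2 = 108s^5 = 5.5×10⁻³⁰
s = 5.5×10⁻⁷ mol/L
[PO₄³⁻] = 2s = 1.1×10⁻⁶ mol/L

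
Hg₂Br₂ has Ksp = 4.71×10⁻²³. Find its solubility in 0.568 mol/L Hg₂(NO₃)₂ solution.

4.55×10⁻¹² M

Hg₂Br₂(s) ⇌ Hg₂²⁺(aq) + 2 Br⁻(aq)
The solution already contains Hg₂²⁺ at 0.568 mol/L. Let s be the molar solubility of Hg₂Br₂.
[Hg₂²⁺] ≈ 0.568 mol/L (common ion dominates); [Br⁻] = 2s.
Ksp = [Hg₂²⁺][Br⁻]^2 = (0.568)(2s)^2
(2s)^2 = 4.71×10⁻²³ / (0.568) = 8.29×10⁻²³
s = 4.55×10⁻¹² mol/L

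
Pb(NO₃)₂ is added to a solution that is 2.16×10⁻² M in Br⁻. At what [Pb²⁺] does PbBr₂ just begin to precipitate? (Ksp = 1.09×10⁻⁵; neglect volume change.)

Precipitation begins when Q = Ksp.
PbBr₂(s) ⇌ Pb²⁺(aq) + 2 Br⁻(aq)
Ksp = [Pb²⁺][Br⁻]^2 = [Pb²⁺](2.16×10⁻²)^2
[Pb²⁺] = 1.09×10⁻⁵ / (2.16×10⁻²)^2 = 2.34×10⁻²
[Pb²⁺] = 2.34×10⁻² M

2.34×10⁻² M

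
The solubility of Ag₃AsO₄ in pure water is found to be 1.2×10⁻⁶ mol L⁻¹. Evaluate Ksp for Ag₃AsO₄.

Ksp = 5.6×10⁻²³

Ag₃AsO₄(s) ⇌ 3 Ag⁺(aq) + AsO₄³⁻(aq)
For each mole of Ag₃AsO₄ that dissolves per liter, [Ag⁺] = 3s and [AsO₄³⁻] = s; let s denote this solubility.
Ksp = [Ag⁺]^3[AsO₄³⁻] = (3s)^3 · s = 27s^4
Ksp = 27 × (1.2×10⁻⁶)^4 = 5.6×10⁻²³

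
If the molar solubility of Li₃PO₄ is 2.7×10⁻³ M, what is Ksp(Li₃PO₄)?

Li₃PO₄(s) ⇌ 3 Li⁺(aq) + PO₄³⁻(aq)
Let s be the molar solubility. Then [Li⁺] = 3s and [PO₄³⁻] = s.
Ksp = [Li⁺]^3[PO₄³⁻] = (3s)^3 · s = 27s^4
Ksp = 27 × (2.7×10⁻³)^4 = 1.4×10⁻⁹

Ksp = 1.4×10⁻⁹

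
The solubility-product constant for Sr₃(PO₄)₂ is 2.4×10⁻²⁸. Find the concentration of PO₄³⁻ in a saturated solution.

Sr₃(PO₄)₂(s) ⇌ 3 Sr²⁺(aq) + 2 PO₄³⁻(aq)
With molar solubility s: [Sr²⁺] = 3s, [PO₄³⁻] = 2s.
Ksp = [Sr²⁺]^3[PO₄³⁻]^2 = (3s)^3 · (2s)^2 = 108s^5 = 2.4×10⁻²⁸
s = 1.2×10⁻⁶ mol/L
[PO₄³⁻] = 2s = 2.3×10⁻⁶ mol/L

2.3×10⁻⁶ M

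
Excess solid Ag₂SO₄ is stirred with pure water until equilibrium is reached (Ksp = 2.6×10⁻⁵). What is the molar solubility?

Ag₂SO₄(s) ⇌ 2 Ag⁺(aq) + SO₄²⁻(aq)
Let s be the molar solubility. Then [Ag⁺] = 2s and [SO₄²⁻] = s.
Ksp = [Ag⁺]^2[SO₄²⁻] = (2s)^2 · s = 4s^3
4s^3 = 2.6×10⁻⁵  ⇒  s^3 = 6.5×10⁻⁶
s = 1.9×10⁻² M

1.9×10⁻² M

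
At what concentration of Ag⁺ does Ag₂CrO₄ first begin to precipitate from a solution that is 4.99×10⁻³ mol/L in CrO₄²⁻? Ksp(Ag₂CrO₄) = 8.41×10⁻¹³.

1.30×10⁻⁵ M

Precipitation of each salt begins when its ion product equals Ksp.
Ag₂CrO₄(s) ⇌ 2 Ag⁺(aq) + CrO₄²⁻(aq)
Ksp = [Ag⁺]^2[CrO₄²⁻] = [Ag⁺]^2(4.99×10⁻³)
[Ag⁺]^2 = 8.41×10⁻¹³ / (4.99×10⁻³) = 1.69×10⁻¹⁰
[Ag⁺] = 1.30×10⁻⁵ mol/L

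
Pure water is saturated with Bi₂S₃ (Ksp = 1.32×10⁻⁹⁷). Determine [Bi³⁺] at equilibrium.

3.30×10⁻²⁰ M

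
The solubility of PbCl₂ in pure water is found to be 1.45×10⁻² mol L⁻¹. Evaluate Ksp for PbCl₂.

Ksp = 1.22×10⁻⁵

PbCl₂(s) ⇌ Pb²⁺(aq) + 2 Cl⁻(aq)
Let s be the molar solubility. Then [Pb²⁺] = s and [Cl⁻] = 2s.
Ksp = [Pb²⁺][Cl⁻]^2 = s · (2s)^2 = 4s^3
Ksp = 4 × (1.45×10⁻²)^3 = 1.22×10⁻⁵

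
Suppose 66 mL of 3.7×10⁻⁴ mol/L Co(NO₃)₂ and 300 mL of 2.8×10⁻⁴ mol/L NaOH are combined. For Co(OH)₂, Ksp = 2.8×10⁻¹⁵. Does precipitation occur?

Yes

The combined volume is 366 mL.
[Co²⁺] = (3.7×10⁻⁴)(66)/366 = 6.7×10⁻⁵ mol/L
[OH⁻] = (2.8×10⁻⁴)(300)/366 = 2.3×10⁻⁴ mol/L
Q = [Co²⁺][OH⁻]^2 = 3.5×10⁻¹²
Because Q > Ksp (3.5×10⁻¹² vs 2.8×10⁻¹⁵), a precipitate of Co(OH)₂ forms.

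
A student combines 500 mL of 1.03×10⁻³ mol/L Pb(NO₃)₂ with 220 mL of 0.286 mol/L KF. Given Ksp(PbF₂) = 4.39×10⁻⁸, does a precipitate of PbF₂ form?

Total volume after mixing = 500 + 220 = 720 mL.
[Pb²⁺] = (1.03×10⁻³)(500)/720 = 7.15×10⁻⁴ mol/L
[F⁻] = (0.286)(220)/720 = 8.74×10⁻² mol/L
Q = [Pb²⁺][F⁻]^2 = 5.46×10⁻⁶
Since Q (5.46×10⁻⁶) exceeds Ksp (4.39×10⁻⁸), PbF₂ will precipitate.

Yes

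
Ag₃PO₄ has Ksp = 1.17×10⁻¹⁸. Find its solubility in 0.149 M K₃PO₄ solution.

Ag₃PO₄(s) ⇌ 3 Ag⁺(aq) + PO₄³⁻(aq)
The solution already contains PO₄³⁻ at 0.149 M. Let s be the molar solubility of Ag₃PO₄.
[PO₄³⁻] ≈ 0.149 M (common ion dominates); [Ag⁺] = 3s.
Ksp = [Ag⁺]^3[PO₄³⁻] = (3s)^3(0.149)
(3s)^3 = 1.17×10⁻¹⁸ / (0.149) = 7.85×10⁻¹⁸
s = 6.63×10⁻⁷ M

6.63×10⁻⁷ M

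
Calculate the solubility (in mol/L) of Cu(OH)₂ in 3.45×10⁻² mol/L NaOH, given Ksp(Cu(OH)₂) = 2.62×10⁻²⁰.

Cu(OH)₂(s) ⇌ Cu²⁺(aq) + 2 OH⁻(aq)
The solution already contains OH⁻ at 3.45×10⁻² mol/L. Let s be the molar solubility of Cu(OH)₂.
[OH⁻] ≈ 3.45×10⁻² mol/L (common ion dominates); [Cu²⁺] = s.
Ksp = [Cu²⁺][OH⁻]^2 = s(3.45×10⁻²)^2
s = 2.62×10⁻²⁰ / (3.45×10⁻²)^2 = 2.20×10⁻¹⁷
s = 2.20×10⁻¹⁷ mol/L

2.20×10⁻¹⁷ M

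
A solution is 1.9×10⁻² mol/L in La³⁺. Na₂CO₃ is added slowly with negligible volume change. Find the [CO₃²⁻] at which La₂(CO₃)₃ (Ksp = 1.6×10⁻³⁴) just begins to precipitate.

Precipitation begins when Q = Ksp.
La₂(CO₃)₃(s) ⇌ 2 La³⁺(aq) + 3 CO₃²⁻(aq)
Ksp = [La³⁺]^2[CO₃²⁻]^3 = [CO₃²⁻]^3(1.9×10⁻²)^2
[CO₃²⁻]^3 = 1.6×10⁻³⁴ / (1.9×10⁻²)^2 = 4.4×10⁻³¹
[CO₃²⁻] = 7.6×10⁻¹¹ mol/L

7.6×10⁻¹¹ M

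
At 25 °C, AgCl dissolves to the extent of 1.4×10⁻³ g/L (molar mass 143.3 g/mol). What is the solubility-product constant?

Ksp = 9.5×10⁻¹¹

Molar solubility s = (1.4×10⁻³ g/L) / (143.3 g/mol) = 9.770×10⁻⁶ mol/L
AgCl(s) ⇌ Ag⁺(aq) + Cl⁻(aq)
Let s be the molar solubility. Then [Ag⁺] = s and [Cl⁻] = s.
Ksp = [Ag⁺][Cl⁻] = s · s = s^2
Ksp = (9.770×10⁻⁶)^2 = 9.5×10⁻¹¹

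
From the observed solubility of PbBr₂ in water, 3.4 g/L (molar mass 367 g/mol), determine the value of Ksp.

Ksp = 3.2×10⁻⁶

s = (3.4 g L⁻¹)/(367 g mol⁻¹) = 9.264×10⁻³ M
PbBr₂(s) ⇌ Pb²⁺(aq) + 2 Br⁻(aq)
Call the molar solubility s, so that [Pb²⁺] = s and [Br⁻] = 2s.
Ksp = [Pb²⁺][Br⁻]^2 = s · (2s)^2 = 4s^3
Ksp = 4 × (9.264×10⁻³)^3 = 3.2×10⁻⁶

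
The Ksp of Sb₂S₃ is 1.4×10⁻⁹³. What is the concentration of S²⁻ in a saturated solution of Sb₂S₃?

Sb₂S₃(s) ⇌ 2 Sb³⁺(aq) + 3 S²⁻(aq)
If s mol/L of Sb₂S₃ dissolves, [Sb³⁺] = 2s and [S²⁻] = 3s.
Ksp = [Sb³⁺]^2[S²⁻]^3 = (2s)^2 · (3s)^3 = 108s^5 = 1.4×10⁻⁹³
s = 1.1×10⁻¹⁹ mol/L
[S²⁻] = 3s = 3.2×10⁻¹⁹ mol/L

3.2×10⁻¹⁹ M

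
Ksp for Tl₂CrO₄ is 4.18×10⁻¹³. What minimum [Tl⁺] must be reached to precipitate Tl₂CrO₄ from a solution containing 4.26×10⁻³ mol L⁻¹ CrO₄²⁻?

Each salt precipitates once Q = Ksp for that salt.
Tl₂CrO₄(s) ⇌ 2 Tl⁺(aq) + CrO₄²⁻(aq)
Ksp = [Tl⁺]^2[CrO₄²⁻] = [Tl⁺]^2(4.26×10⁻³)
[Tl⁺]^2 = 4.18×10⁻¹³ / (4.26×10⁻³) = 9.81×10⁻¹¹
[Tl⁺] = 9.91×10⁻⁶ mol L⁻¹

9.91×10⁻⁶ M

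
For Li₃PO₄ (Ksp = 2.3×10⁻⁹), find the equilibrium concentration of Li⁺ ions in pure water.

9.1×10⁻³ M

Li₃PO₄(s) ⇌ 3 Li⁺(aq) + PO₄³⁻(aq)
Call the molar solubility s, so that [Li⁺] = 3s and [PO₄³⁻] = s.
Ksp = [Li⁺]^3[PO₄³⁻] = (3s)^3 · s = 27s^4 = 2.3×10⁻⁹
s = 3.0×10⁻³ mol L⁻¹
[Li⁺] = 3s = 9.1×10⁻³ mol L⁻¹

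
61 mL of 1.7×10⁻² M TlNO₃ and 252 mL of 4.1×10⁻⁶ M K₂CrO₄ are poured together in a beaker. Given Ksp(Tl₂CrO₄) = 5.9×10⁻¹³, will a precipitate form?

Total volume after mixing = 61 + 252 = 313 mL.
[Tl⁺] = (1.7×10⁻²)(61)/313 = 3.3×10⁻³ M
[CrO₄²⁻] = (4.1×10⁻⁶)(252)/313 = 3.3×10⁻⁶ M
Q = [Tl⁺]^2[CrO₄²⁻] = 3.6×10⁻¹¹
Since Q (3.6×10⁻¹¹) exceeds Ksp (5.9×10⁻¹³), Tl₂CrO₄ will precipitate.

Yes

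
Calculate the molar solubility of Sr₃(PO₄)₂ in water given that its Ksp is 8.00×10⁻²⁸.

1.49×10⁻⁶ M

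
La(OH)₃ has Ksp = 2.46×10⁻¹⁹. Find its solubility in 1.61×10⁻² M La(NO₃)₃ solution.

La(OH)₃(s) ⇌ La³⁺(aq) + 3 OH⁻(aq)
With La³⁺ already at 1.61×10⁻² M and s small, take [La³⁺] ≈ 1.61×10⁻² M and [OH⁻] = 3s.
Ksp = [La³⁺][OH⁻]^3 = (1.61×10⁻²)(3s)^3
(3s)^3 = 2.46×10⁻¹⁹ / (1.61×10⁻²) = 1.53×10⁻¹⁷
s = 8.27×10⁻⁷ M

8.27×10⁻⁷ M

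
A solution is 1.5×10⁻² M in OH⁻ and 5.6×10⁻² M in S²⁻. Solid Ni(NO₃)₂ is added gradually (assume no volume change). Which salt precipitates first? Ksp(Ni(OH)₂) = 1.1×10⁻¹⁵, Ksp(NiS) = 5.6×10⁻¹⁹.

NiS

Each salt precipitates once Q = Ksp for that salt.
For Ni(OH)₂: [Ni²⁺] = (Ksp/[OH⁻]^2) = 4.9×10⁻¹² M
For NiS: [Ni²⁺] = (Ksp/[S²⁻]) = 1.0×10⁻¹⁷ M
The smaller threshold [Ni²⁺] is reached first, so NiS precipitates first.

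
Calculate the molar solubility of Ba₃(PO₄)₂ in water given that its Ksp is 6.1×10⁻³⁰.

Ba₃(PO₄)₂(s) ⇌ 3 Ba²⁺(aq) + 2 PO₄³⁻(aq)
Let s be the molar solubility. Then [Ba²⁺] = 3s and [PO₄³⁻] = 2s.
Ksp = [Ba²⁺]^3[PO₄³⁻]^2 = (3s)^3 · (2s)^2 = 108s^5
108s^5 = 6.1×10⁻³⁰  ⇒  s^5 = 5.6×10⁻³²
s = 5.6×10⁻⁷ mol L⁻¹

5.6×10⁻⁷ M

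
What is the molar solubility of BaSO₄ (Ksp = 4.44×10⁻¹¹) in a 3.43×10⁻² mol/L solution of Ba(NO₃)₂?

1.29×10⁻⁹ M

BaSO₄(s) ⇌ Ba²⁺(aq) + SO₄²⁻(aq)
Let s be the solubility of BaSO₄ here. The common ion gives [Ba²⁺] ≈ 3.43×10⁻² mol/L, and [SO₄²⁻] = s.
Ksp = [Ba²⁺][SO₄²⁻] = (3.43×10⁻²)s
s = 4.44×10⁻¹¹ / (3.43×10⁻²) = 1.29×10⁻⁹
s = 1.29×10⁻⁹ mol/L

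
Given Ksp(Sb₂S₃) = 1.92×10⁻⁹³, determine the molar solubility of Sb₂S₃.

1.12×10⁻¹⁹ M

Sb₂S₃(s) ⇌ 2 Sb³⁺(aq) + 3 S²⁻(aq)
Let s be the molar solubility. Then [Sb³⁺] = 2s and [S²⁻] = 3s.
Ksp = [Sb³⁺]^2[S²⁻]^3 = (2s)^2 · (3s)^3 = 108s^5
108s^5 = 1.92×10⁻⁹³  ⇒  s^5 = 1.78×10⁻⁹⁵
Taking the 5th root, s = 1.12×10⁻¹⁹ mol/L.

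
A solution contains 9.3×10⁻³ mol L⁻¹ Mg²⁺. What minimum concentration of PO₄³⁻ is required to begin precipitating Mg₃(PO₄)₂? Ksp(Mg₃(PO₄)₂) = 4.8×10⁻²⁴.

Precipitation of each salt begins when its ion product equals Ksp.
Mg₃(PO₄)₂(s) ⇌ 3 Mg²⁺(aq) + 2 PO₄³⁻(aq)
Ksp = [Mg²⁺]^3[PO₄³⁻]^2 = [PO₄³⁻]^2(9.3×10⁻³)^3
[PO₄³⁻]^2 = 4.8×10⁻²⁴ / (9.3×10⁻³)^3 = 6.0×10⁻¹⁸
[PO₄³⁻] = 2.4×10⁻⁹ mol L⁻¹

2.4×10⁻⁹ M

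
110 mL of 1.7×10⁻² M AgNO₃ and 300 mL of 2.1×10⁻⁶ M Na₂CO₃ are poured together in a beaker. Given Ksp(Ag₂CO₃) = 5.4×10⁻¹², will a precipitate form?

Yes

After mixing, V = 110 mL + 300 mL = 410 mL.
[Ag⁺] = (1.7×10⁻²)(110)/410 = 4.6×10⁻³ M
[CO₃²⁻] = (2.1×10⁻⁶)(300)/410 = 1.5×10⁻⁶ M
Q = [Ag⁺]^2[CO₃²⁻] = 3.2×10⁻¹¹
Since Q (3.2×10⁻¹¹) exceeds Ksp (5.4×10⁻¹²), Ag₂CO₃ will precipitate.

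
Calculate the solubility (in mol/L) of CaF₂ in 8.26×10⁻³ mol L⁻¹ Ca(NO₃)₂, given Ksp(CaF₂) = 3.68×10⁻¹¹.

CaF₂(s) ⇌ Ca²⁺(aq) + 2 F⁻(aq)
Ca²⁺ is already present at 8.26×10⁻³ mol L⁻¹. If s mol/L of CaF₂ dissolves, [F⁻] = 2s while [Ca²⁺] ≈ 8.26×10⁻³ mol L⁻¹.
Ksp = [Ca²⁺][F⁻]^2 = (8.26×10⁻³)(2s)^2
(2s)^2 = 3.68×10⁻¹¹ / (8.26×10⁻³) = 4.46×10⁻⁹
s = 3.34×10⁻⁵ mol L⁻¹

3.34×10⁻⁵ M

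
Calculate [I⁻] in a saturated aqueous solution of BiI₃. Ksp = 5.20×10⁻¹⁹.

3.53×10⁻⁵ M

BiI₃(s) ⇌ Bi³⁺(aq) + 3 I⁻(aq)
If s mol/L of BiI₃ dissolves, [Bi³⁺] = s and [I⁻] = 3s.
Ksp = [Bi³⁺][I⁻]^3 = s · (3s)^3 = 27s^4 = 5.20×10⁻¹⁹
s = 1.18×10⁻⁵ mol/L
[I⁻] = 3s = 3.53×10⁻⁵ mol/L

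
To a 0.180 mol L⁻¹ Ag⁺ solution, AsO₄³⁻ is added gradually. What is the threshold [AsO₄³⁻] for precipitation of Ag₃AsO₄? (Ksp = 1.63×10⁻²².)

The threshold for precipitation is Q = Ksp.
Ag₃AsO₄(s) ⇌ 3 Ag⁺(aq) + AsO₄³⁻(aq)
Ksp = [Ag⁺]^3[AsO₄³⁻] = [AsO₄³⁻](0.180)^3
[AsO₄³⁻] = 1.63×10⁻²² / (0.180)^3 = 2.79×10⁻²⁰
[AsO₄³⁻] = 2.79×10⁻²⁰ mol L⁻¹

2.79×10⁻²⁰ M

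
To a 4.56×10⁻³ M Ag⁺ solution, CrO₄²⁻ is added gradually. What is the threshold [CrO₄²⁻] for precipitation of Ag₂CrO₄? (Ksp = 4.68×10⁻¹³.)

2.25×10⁻⁸ M

Precipitation of each salt begins when its ion product equals Ksp.
Ag₂CrO₄(s) ⇌ 2 Ag⁺(aq) + CrO₄²⁻(aq)
Ksp = [Ag⁺]^2[CrO₄²⁻] = [CrO₄²⁻](4.56×10⁻³)^2
[CrO₄²⁻] = 4.68×10⁻¹³ / (4.56×10⁻³)^2 = 2.25×10⁻⁸
[CrO₄²⁻] = 2.25×10⁻⁸ M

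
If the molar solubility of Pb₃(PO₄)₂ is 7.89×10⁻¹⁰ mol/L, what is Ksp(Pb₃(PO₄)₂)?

Ksp = 3.30×10⁻⁴⁴

Pb₃(PO₄)₂(s) ⇌ 3 Pb²⁺(aq) + 2 PO₄³⁻(aq)
With molar solubility s: [Pb²⁺] = 3s, [PO₄³⁻] = 2s.
Ksp = [Pb²⁺]^3[PO₄³⁻]^2 = (3s)^3 · (2s)^2 = 108s^5
Ksp = 108 × (7.89×10⁻¹⁰)^5 = 3.30×10⁻⁴⁴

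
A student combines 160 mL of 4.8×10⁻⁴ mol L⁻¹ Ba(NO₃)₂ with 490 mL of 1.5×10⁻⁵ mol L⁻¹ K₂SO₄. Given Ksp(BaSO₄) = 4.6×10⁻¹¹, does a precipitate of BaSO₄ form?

After mixing, V = 160 mL + 490 mL = 650 mL.
[Ba²⁺] = (4.8×10⁻⁴)(160)/650 = 1.2×10⁻⁴ mol L⁻¹
[SO₄²⁻] = (1.5×10⁻⁵)(490)/650 = 1.1×10⁻⁵ mol L⁻¹
Q = [Ba²⁺][SO₄²⁻] = 1.3×10⁻⁹
Q = 1.3×10⁻⁹ > Ksp = 4.6×10⁻¹¹, so the solution is supersaturated and BaSO₄ precipitates.

Yes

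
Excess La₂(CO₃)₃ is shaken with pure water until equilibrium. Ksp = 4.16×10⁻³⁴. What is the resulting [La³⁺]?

1.65×10⁻⁷ M

La₂(CO₃)₃(s) ⇌ 2 La³⁺(aq) + 3 CO₃²⁻(aq)
If s mol/L of La₂(CO₃)₃ dissolves, [La³⁺] = 2s and [CO₃²⁻] = 3s.
Ksp = [La³⁺]^2[CO₃²⁻]^3 = (2s)^2 · (3s)^3 = 108s^5 = 4.16×10⁻³⁴
s = 8.26×10⁻⁸ M
[La³⁺] = 2s = 1.65×10⁻⁷ M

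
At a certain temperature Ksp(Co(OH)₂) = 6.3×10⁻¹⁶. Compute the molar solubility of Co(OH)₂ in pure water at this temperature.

5.4×10⁻⁶ M

Co(OH)₂(s) ⇌ Co²⁺(aq) + 2 OH⁻(aq)
For each mole of Co(OH)₂ that dissolves per liter, [Co²⁺] = s and [OH⁻] = 2s; let s denote this solubility.
Ksp = [Co²⁺][OH⁻]^2 = s · (2s)^2 = 4s^3
4s^3 = 6.3×10⁻¹⁶  ⇒  s^3 = 1.6×10⁻¹⁶
Taking the 3rd root, s = 5.4×10⁻⁶ mol L⁻¹.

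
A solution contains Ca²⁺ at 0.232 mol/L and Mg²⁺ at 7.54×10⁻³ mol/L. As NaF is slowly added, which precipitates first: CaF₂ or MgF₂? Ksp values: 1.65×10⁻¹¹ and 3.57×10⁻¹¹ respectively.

A salt starts to precipitate once the ion product Q reaches its Ksp.
For CaF₂: [F⁻] = (Ksp/[Ca²⁺])^(1/2) = 8.43×10⁻⁶ mol/L
For MgF₂: [F⁻] = (Ksp/[Mg²⁺])^(1/2) = 6.88×10⁻⁵ mol/L
Since CaF₂ needs less F⁻ to reach saturation, it precipitates first.

CaF₂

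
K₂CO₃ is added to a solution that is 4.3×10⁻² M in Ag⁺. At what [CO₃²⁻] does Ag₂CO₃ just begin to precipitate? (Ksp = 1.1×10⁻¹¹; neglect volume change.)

5.9×10⁻⁹ M

Each salt precipitates once Q = Ksp for that salt.
Ag₂CO₃(s) ⇌ 2 Ag⁺(aq) + CO₃²⁻(aq)
Ksp = [Ag⁺]^2[CO₃²⁻] = [CO₃²⁻](4.3×10⁻²)^2
[CO₃²⁻] = 1.1×10⁻¹¹ / (4.3×10⁻²)^2 = 5.9×10⁻⁹
[CO₃²⁻] = 5.9×10⁻⁹ M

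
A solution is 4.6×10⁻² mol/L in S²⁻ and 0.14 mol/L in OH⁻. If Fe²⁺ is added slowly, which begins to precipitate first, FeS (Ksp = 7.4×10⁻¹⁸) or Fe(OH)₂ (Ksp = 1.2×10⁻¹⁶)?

Precipitation begins when Q = Ksp.
For FeS: [Fe²⁺] = (Ksp/[S²⁻]) = 1.6×10⁻¹⁶ mol/L
For Fe(OH)₂: [Fe²⁺] = (Ksp/[OH⁻]^2) = 6.1×10⁻¹⁵ mol/L
Since FeS needs less Fe²⁺ to reach saturation, it precipitates first.

FeS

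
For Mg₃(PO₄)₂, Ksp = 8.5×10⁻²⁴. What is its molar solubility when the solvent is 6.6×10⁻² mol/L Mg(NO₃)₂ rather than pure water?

Mg₃(PO₄)₂(s) ⇌ 3 Mg²⁺(aq) + 2 PO₄³⁻(aq)
The solution already contains Mg²⁺ at 6.6×10⁻² mol/L. Let s be the molar solubility of Mg₃(PO₄)₂.
[Mg²⁺] ≈ 6.6×10⁻² mol/L (common ion dominates); [PO₄³⁻] = 2s.
Ksp = [Mg²⁺]^3[PO₄³⁻]^2 = (6.6×10⁻²)^3(2s)^2
(2s)^2 = 8.5×10⁻²⁴ / (6.6×10⁻²)^3 = 3.0×10⁻²⁰
s = 8.6×10⁻¹¹ mol/L

8.6×10⁻¹¹ M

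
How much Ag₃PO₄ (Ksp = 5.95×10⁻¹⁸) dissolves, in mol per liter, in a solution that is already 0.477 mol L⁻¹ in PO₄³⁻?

Ag₃PO₄(s) ⇌ 3 Ag⁺(aq) + PO₄³⁻(aq)
The solution already contains PO₄³⁻ at 0.477 mol L⁻¹. Let s be the molar solubility of Ag₃PO₄.
[PO₄³⁻] ≈ 0.477 mol L⁻¹ (common ion dominates); [Ag⁺] = 3s.
Ksp = [Ag⁺]^3[PO₄³⁻] = (3s)^3(0.477)
(3s)^3 = 5.95×10⁻¹⁸ / (0.477) = 1.25×10⁻¹⁷
s = 7.73×10⁻⁷ mol L⁻¹

7.73×10⁻⁷ M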